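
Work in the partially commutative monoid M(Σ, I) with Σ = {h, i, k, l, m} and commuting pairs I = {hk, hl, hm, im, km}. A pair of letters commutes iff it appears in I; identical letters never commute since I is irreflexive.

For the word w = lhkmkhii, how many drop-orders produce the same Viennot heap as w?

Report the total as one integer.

#0=l has no predecessor
#1=h has no predecessor
#2=k depends on [0:l]
#3=m depends on [0:l]
#4=k depends on [2:k]
#5=h depends on [1:h]
#6=i depends on [4:k, 5:h]
#7=i depends on [6:i]
sources: [0:l, 1:h]
N(rest) = Σ N(rest − s) over sources s of rest; N(one piece) = 1:
  size 1 → [3]=1  [7]=1
  size 2 → [3,7]=2  [6,7]=1
  size 3 → [3,6,7]=3  [4,6,7]=1  [5,6,7]=1
  size 4 → [1,5,6,7]=1  [2,4,6,7]=1  [3,4,6,7]=4  [3,5,6,7]=4  [4,5,6,7]=2
  size 5 → [1,3,5,6,7]=5  [1,4,5,6,7]=3  [2,3,4,6,7]=5  [2,4,5,6,7]=3  [3,4,5,6,7]=10
  size 6 → [0,2,3,4,6,7]=5  [1,2,4,5,6,7]=6  [1,3,4,5,6,7]=18  [2,3,4,5,6,7]=18
  first=0(l) contributes 42
  first=1(h) contributes 23
|[w]| = 65

65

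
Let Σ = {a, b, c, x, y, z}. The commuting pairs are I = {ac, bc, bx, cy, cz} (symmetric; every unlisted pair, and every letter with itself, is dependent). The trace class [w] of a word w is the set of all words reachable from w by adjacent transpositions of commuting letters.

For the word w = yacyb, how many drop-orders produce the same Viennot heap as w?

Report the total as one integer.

drop 0:y onto floor
drop 1:a onto {0:y}
drop 2:c onto floor
drop 3:y onto {1:a}
drop 4:b onto {3:y}
ground layer = {0:y, 2:c}
drop-orders for the pieces not yet dropped (sum over which currently-grounded one goes next):
  1 to go: {2} 1  {4} 1
  2 to go: {2,4} 2  {3,4} 1
  3 to go: {1,3,4} 1  {2,3,4} 3
  if 0:y drops first: 4 orders
  if 2:c drops first: 1 orders
heap linearizations: 5

5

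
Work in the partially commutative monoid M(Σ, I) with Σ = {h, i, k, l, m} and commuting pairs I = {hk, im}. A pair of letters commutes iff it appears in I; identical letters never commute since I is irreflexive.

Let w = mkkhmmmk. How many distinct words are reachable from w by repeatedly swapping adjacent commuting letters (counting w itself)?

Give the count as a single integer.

drop 0:m onto floor
drop 1:k onto {0:m}
drop 2:k onto {1:k}
drop 3:h onto {0:m}
drop 4:m onto {2:k, 3:h}
drop 5:m onto {4:m}
drop 6:m onto {5:m}
drop 7:k onto {6:m}
ground layer = {0:m}
drop-orders for the pieces not yet dropped (sum over which currently-grounded one goes next):
  1 to go: {7} 1
  2 to go: {6,7} 1
  3 to go: {5,6,7} 1
  4 to go: {4,5,6,7} 1
  5 to go: {2,4,5,6,7} 1  {3,4,5,6,7} 1
  6 to go: {1,2,4,5,6,7} 1  {2,3,4,5,6,7} 2
  if 0:m drops first: 3 orders

3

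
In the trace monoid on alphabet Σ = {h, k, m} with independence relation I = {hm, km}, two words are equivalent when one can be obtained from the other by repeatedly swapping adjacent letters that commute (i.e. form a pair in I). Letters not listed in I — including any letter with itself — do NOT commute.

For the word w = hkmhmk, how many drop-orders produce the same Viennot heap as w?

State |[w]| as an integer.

15

#0=h has no predecessor
#1=k depends on [0:h]
#2=m has no predecessor
#3=h depends on [1:k]
#4=m depends on [2:m]
#5=k depends on [3:h]
sources: [0:h, 2:m]
N(rest) = Σ N(rest − s) over sources s of rest; N(one piece) = 1:
  size 1 → [4]=1  [5]=1
  size 2 → [2,4]=1  [3,5]=1  [4,5]=2
  size 3 → [1,3,5]=1  [2,4,5]=3  [3,4,5]=3
  size 4 → [0,1,3,5]=1  [1,3,4,5]=4  [2,3,4,5]=6
  first=0(h) contributes 10
  first=2(m) contributes 5
|[w]| = 15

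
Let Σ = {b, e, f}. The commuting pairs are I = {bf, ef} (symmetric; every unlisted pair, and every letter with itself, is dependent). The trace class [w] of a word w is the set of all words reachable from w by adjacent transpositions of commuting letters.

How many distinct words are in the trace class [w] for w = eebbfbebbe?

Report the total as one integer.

0(e) covers ∅
1(e) covers 0:e
2(b) covers 1:e
3(b) covers 2:b
4(f) covers ∅
5(b) covers 3:b
6(e) covers 5:b
7(b) covers 6:e
8(b) covers 7:b
9(e) covers 8:b
floor of heap: 0:e, 4:f
completions by unplaced set U, small U first (add the entries for U minus each lowest piece of U):
  |U|=1: {4}:1  {9}:1
  |U|=2: {4,9}:2  {8,9}:1
  |U|=3: {4,8,9}:3  {7,8,9}:1
  |U|=4: {4,7,8,9}:4  {6,7,8,9}:1
  |U|=5: {4,6,7,8,9}:5  {5,6,7,8,9}:1
  |U|=6: {3,5,6,7,8,9}:1  {4,5,6,7,8,9}:6
  |U|=7: {2,3,5,6,7,8,9}:1  {3,4,5,6,7,8,9}:7
  |U|=8: {1,2,3,5,6,7,8,9}:1  {2,3,4,5,6,7,8,9}:8
  start at 0(e): 9
  start at 4(f): 1
sum over floor = 10

10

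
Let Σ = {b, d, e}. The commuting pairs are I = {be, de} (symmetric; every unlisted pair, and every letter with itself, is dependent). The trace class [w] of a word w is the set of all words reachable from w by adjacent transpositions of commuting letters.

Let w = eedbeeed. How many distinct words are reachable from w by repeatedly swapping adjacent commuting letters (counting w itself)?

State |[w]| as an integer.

56

0(e) covers ∅
1(e) covers 0:e
2(d) covers ∅
3(b) covers 2:d
4(e) covers 1:e
5(e) covers 4:e
6(e) covers 5:e
7(d) covers 3:b
floor of heap: 0:e, 2:d
completions by unplaced set U, small U first (add the entries for U minus each lowest piece of U):
  |U|=1: {6}:1  {7}:1
  |U|=2: {3,7}:1  {5,6}:1  {6,7}:2
  |U|=3: {2,3,7}:1  {3,6,7}:3  {4,5,6}:1  {5,6,7}:3
  |U|=4: {1,4,5,6}:1  {2,3,6,7}:4  {3,5,6,7}:6  {4,5,6,7}:4
  |U|=5: {0,1,4,5,6}:1  {1,4,5,6,7}:5  {2,3,5,6,7}:10  {3,4,5,6,7}:10
  |U|=6: {0,1,4,5,6,7}:6  {1,3,4,5,6,7}:15  {2,3,4,5,6,7}:20
  start at 0(e): 35
  start at 2(d): 21
sum over floor = 56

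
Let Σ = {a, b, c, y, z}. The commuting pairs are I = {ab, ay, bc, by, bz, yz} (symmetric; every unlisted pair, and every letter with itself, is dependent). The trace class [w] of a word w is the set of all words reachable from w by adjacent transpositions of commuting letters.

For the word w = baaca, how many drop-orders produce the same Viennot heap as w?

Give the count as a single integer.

0(b) covers ∅
1(a) covers ∅
2(a) covers 1:a
3(c) covers 2:a
4(a) covers 3:c
floor of heap: 0:b, 1:a
completions by unplaced set U, small U first (add the entries for U minus each lowest piece of U):
  |U|=1: {0}:1  {4}:1
  |U|=2: {0,4}:2  {3,4}:1
  |U|=3: {0,3,4}:3  {2,3,4}:1
  start at 0(b): 1
  start at 1(a): 4
sum over floor = 5

5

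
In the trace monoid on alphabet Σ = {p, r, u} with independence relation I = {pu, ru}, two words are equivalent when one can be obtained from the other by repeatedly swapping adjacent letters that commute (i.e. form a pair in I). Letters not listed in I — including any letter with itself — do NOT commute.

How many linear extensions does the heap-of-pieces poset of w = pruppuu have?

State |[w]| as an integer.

drop 0:p onto floor
drop 1:r onto {0:p}
drop 2:u onto floor
drop 3:p onto {1:r}
drop 4:p onto {3:p}
drop 5:u onto {2:u}
drop 6:u onto {5:u}
ground layer = {0:p, 2:u}
drop-orders for the pieces not yet dropped (sum over which currently-grounded one goes next):
  1 to go: {4} 1  {6} 1
  2 to go: {3,4} 1  {4,6} 2  {5,6} 1
  3 to go: {1,3,4} 1  {2,5,6} 1  {3,4,6} 3  {4,5,6} 3
  4 to go: {0,1,3,4} 1  {1,3,4,6} 4  {2,4,5,6} 4  {3,4,5,6} 6
  5 to go: {0,1,3,4,6} 5  {1,3,4,5,6} 10  {2,3,4,5,6} 10
  if 0:p drops first: 20 orders
  if 2:u drops first: 15 orders
heap linearizations: 35

35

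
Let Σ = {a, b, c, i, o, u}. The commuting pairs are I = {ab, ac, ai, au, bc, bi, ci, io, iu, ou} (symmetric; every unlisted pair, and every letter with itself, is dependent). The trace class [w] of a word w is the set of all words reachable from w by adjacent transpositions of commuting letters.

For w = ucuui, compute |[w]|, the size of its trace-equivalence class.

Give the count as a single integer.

#0=u has no predecessor
#1=c depends on [0:u]
#2=u depends on [1:c]
#3=u depends on [2:u]
#4=i has no predecessor
sources: [0:u, 4:i]
N(rest) = Σ N(rest − s) over sources s of rest; N(one piece) = 1:
  size 1 → [3]=1  [4]=1
  size 2 → [2,3]=1  [3,4]=2
  size 3 → [1,2,3]=1  [2,3,4]=3
  first=0(u) contributes 4
  first=4(i) contributes 1
|[w]| = 5

5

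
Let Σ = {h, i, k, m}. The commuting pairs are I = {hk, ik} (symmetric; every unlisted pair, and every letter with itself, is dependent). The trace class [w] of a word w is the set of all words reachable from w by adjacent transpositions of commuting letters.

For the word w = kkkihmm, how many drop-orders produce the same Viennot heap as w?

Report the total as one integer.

drop 0:k onto floor
drop 1:k onto {0:k}
drop 2:k onto {1:k}
drop 3:i onto floor
drop 4:h onto {3:i}
drop 5:m onto {2:k, 4:h}
drop 6:m onto {5:m}
ground layer = {0:k, 3:i}
drop-orders for the pieces not yet dropped (sum over which currently-grounded one goes next):
  1 to go: {6} 1
  2 to go: {5,6} 1
  3 to go: {2,5,6} 1  {4,5,6} 1
  4 to go: {1,2,5,6} 1  {2,4,5,6} 2  {3,4,5,6} 1
  5 to go: {0,1,2,5,6} 1  {1,2,4,5,6} 3  {2,3,4,5,6} 3
  if 0:k drops first: 6 orders
  if 3:i drops first: 4 orders
heap linearizations: 10

10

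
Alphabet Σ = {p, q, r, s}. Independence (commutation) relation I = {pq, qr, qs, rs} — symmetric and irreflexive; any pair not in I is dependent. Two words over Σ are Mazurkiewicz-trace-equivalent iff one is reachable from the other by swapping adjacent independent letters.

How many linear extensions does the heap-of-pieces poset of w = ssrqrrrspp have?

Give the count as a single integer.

350

drop 0:s onto floor
drop 1:s onto {0:s}
drop 2:r onto floor
drop 3:q onto floor
drop 4:r onto {2:r}
drop 5:r onto {4:r}
drop 6:r onto {5:r}
drop 7:s onto {1:s}
drop 8:p onto {6:r, 7:s}
drop 9:p onto {8:p}
ground layer = {0:s, 2:r, 3:q}
drop-orders for the pieces not yet dropped (sum over which currently-grounded one goes next):
  1 to go: {3} 1  {9} 1
  2 to go: {3,9} 2  {8,9} 1
  3 to go: {3,8,9} 3  {6,8,9} 1  {7,8,9} 1
  4 to go: {1,7,8,9} 1  {3,6,8,9} 4  {3,7,8,9} 4  {5,6,8,9} 1  {6,7,8,9} 2
  5 to go: {0,1,7,8,9} 1  {1,3,7,8,9} 5  {1,6,7,8,9} 3  {3,5,6,8,9} 5  {3,6,7,8,9} 10  {4,5,6,8,9} 1  {5,6,7,8,9} 3
  6 to go: {0,1,3,7,8,9} 6  {0,1,6,7,8,9} 4  {1,3,6,7,8,9} 18  {1,5,6,7,8,9} 6  {2,4,5,6,8,9} 1  {3,4,5,6,8,9} 6  {3,5,6,7,8,9} 18  {4,5,6,7,8,9} 4
  7 to go: {0,1,3,6,7,8,9} 28  {0,1,5,6,7,8,9} 10  {1,3,5,6,7,8,9} 42  {1,4,5,6,7,8,9} 10  {2,3,4,5,6,8,9} 7  {2,4,5,6,7,8,9} 5  {3,4,5,6,7,8,9} 28
  8 to go: {0,1,3,5,6,7,8,9} 80  {0,1,4,5,6,7,8,9} 20  {1,2,4,5,6,7,8,9} 15  {1,3,4,5,6,7,8,9} 80  {2,3,4,5,6,7,8,9} 40
  if 0:s drops first: 135 orders
  if 2:r drops first: 180 orders
  if 3:q drops first: 35 orders
heap linearizations: 350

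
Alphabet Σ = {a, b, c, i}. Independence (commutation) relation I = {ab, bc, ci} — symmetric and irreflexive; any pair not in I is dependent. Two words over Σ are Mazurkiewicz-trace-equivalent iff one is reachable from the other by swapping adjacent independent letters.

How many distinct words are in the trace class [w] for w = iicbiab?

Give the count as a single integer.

#0=i has no predecessor
#1=i depends on [0:i]
#2=c has no predecessor
#3=b depends on [1:i]
#4=i depends on [3:b]
#5=a depends on [2:c, 4:i]
#6=b depends on [4:i]
sources: [0:i, 2:c]
N(rest) = Σ N(rest − s) over sources s of rest; N(one piece) = 1:
  size 1 → [5]=1  [6]=1
  size 2 → [2,5]=1  [5,6]=2
  size 3 → [2,5,6]=3  [4,5,6]=2
  size 4 → [2,4,5,6]=5  [3,4,5,6]=2
  size 5 → [1,3,4,5,6]=2  [2,3,4,5,6]=7
  first=0(i) contributes 9
  first=2(c) contributes 2
|[w]| = 11

11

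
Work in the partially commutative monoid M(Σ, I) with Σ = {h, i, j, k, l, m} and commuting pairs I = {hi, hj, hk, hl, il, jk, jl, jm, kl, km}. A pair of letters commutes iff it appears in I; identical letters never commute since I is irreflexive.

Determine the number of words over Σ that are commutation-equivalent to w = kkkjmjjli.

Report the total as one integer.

700

0(k) covers ∅
1(k) covers 0:k
2(k) covers 1:k
3(j) covers ∅
4(m) covers ∅
5(j) covers 3:j
6(j) covers 5:j
7(l) covers 4:m
8(i) covers 2:k, 4:m, 6:j
floor of heap: 0:k, 3:j, 4:m
completions by unplaced set U, small U first (add the entries for U minus each lowest piece of U):
  |U|=1: {7}:1  {8}:1
  |U|=2: {2,8}:1  {6,8}:1  {7,8}:2
  |U|=3: {1,2,8}:1  {2,6,8}:2  {2,7,8}:3  {4,7,8}:2  {5,6,8}:1  {6,7,8}:3
  |U|=4: {0,1,2,8}:1  {1,2,6,8}:3  {1,2,7,8}:4  {2,4,7,8}:5  {2,5,6,8}:3  {2,6,7,8}:8  {3,5,6,8}:1  {4,6,7,8}:5  {5,6,7,8}:4
  |U|=5: {0,1,2,6,8}:4  {0,1,2,7,8}:5  {1,2,4,7,8}:9  {1,2,5,6,8}:6  {1,2,6,7,8}:15  {2,3,5,6,8}:4  {2,4,6,7,8}:18  {2,5,6,7,8}:15  {3,5,6,7,8}:5  {4,5,6,7,8}:9
  |U|=6: {0,1,2,4,7,8}:14  {0,1,2,5,6,8}:10  {0,1,2,6,7,8}:24  {1,2,3,5,6,8}:10  {1,2,4,6,7,8}:42  {1,2,5,6,7,8}:36  {2,3,5,6,7,8}:24  {2,4,5,6,7,8}:42  {3,4,5,6,7,8}:14
  |U|=7: {0,1,2,3,5,6,8}:20  {0,1,2,4,6,7,8}:80  {0,1,2,5,6,7,8}:70  {1,2,3,5,6,7,8}:70  {1,2,4,5,6,7,8}:120  {2,3,4,5,6,7,8}:80
  start at 0(k): 270
  start at 3(j): 270
  start at 4(m): 160
sum over floor = 700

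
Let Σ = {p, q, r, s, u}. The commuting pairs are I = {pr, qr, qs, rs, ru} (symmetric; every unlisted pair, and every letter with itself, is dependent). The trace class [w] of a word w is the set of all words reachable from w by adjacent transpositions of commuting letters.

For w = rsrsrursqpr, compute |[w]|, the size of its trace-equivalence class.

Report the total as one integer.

924

#0=r has no predecessor
#1=s has no predecessor
#2=r depends on [0:r]
#3=s depends on [1:s]
#4=r depends on [2:r]
#5=u depends on [3:s]
#6=r depends on [4:r]
#7=s depends on [5:u]
#8=q depends on [5:u]
#9=p depends on [7:s, 8:q]
#10=r depends on [6:r]
sources: [0:r, 1:s]
N(rest) = Σ N(rest − s) over sources s of rest; N(one piece) = 1:
  size 1 → [9]=1  [10]=1
  size 2 → [6,10]=1  [7,9]=1  [8,9]=1  [9,10]=2
  size 3 → [4,6,10]=1  [6,9,10]=3  [7,8,9]=2  [7,9,10]=3  [8,9,10]=3
  size 4 → [2,4,6,10]=1  [4,6,9,10]=4  [5,7,8,9]=2  [6,7,9,10]=6  [6,8,9,10]=6  [7,8,9,10]=8
  size 5 → [0,2,4,6,10]=1  [2,4,6,9,10]=5  [3,5,7,8,9]=2  [4,6,7,9,10]=10  [4,6,8,9,10]=10  [5,7,8,9,10]=10  [6,7,8,9,10]=20
  size 6 → [0,2,4,6,9,10]=6  [1,3,5,7,8,9]=2  [2,4,6,7,9,10]=15  [2,4,6,8,9,10]=15  [3,5,7,8,9,10]=12  [4,6,7,8,9,10]=40  [5,6,7,8,9,10]=30
  size 7 → [0,2,4,6,7,9,10]=21  [0,2,4,6,8,9,10]=21  [1,3,5,7,8,9,10]=14  [2,4,6,7,8,9,10]=70  [3,5,6,7,8,9,10]=42  [4,5,6,7,8,9,10]=70
  size 8 → [0,2,4,6,7,8,9,10]=112  [1,3,5,6,7,8,9,10]=56  [2,4,5,6,7,8,9,10]=140  [3,4,5,6,7,8,9,10]=112
  size 9 → [0,2,4,5,6,7,8,9,10]=252  [1,3,4,5,6,7,8,9,10]=168  [2,3,4,5,6,7,8,9,10]=252
  first=0(r) contributes 420
  first=1(s) contributes 504
|[w]| = 924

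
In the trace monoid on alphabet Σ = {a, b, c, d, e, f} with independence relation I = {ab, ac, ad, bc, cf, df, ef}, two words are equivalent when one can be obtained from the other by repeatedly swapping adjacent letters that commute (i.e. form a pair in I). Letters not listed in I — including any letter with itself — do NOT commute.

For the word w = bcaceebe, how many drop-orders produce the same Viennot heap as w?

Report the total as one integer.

drop 0:b onto floor
drop 1:c onto floor
drop 2:a onto floor
drop 3:c onto {1:c}
drop 4:e onto {0:b, 2:a, 3:c}
drop 5:e onto {4:e}
drop 6:b onto {5:e}
drop 7:e onto {6:b}
ground layer = {0:b, 1:c, 2:a}
drop-orders for the pieces not yet dropped (sum over which currently-grounded one goes next):
  1 to go: {7} 1
  2 to go: {6,7} 1
  3 to go: {5,6,7} 1
  4 to go: {4,5,6,7} 1
  5 to go: {0,4,5,6,7} 1  {2,4,5,6,7} 1  {3,4,5,6,7} 1
  6 to go: {0,2,4,5,6,7} 2  {0,3,4,5,6,7} 2  {1,3,4,5,6,7} 1  {2,3,4,5,6,7} 2
  if 0:b drops first: 3 orders
  if 1:c drops first: 6 orders
  if 2:a drops first: 3 orders
heap linearizations: 12

12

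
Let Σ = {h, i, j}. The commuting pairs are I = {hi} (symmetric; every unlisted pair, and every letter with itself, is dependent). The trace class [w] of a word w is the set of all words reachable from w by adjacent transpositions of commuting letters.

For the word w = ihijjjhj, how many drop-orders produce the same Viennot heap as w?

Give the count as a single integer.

drop 0:i onto floor
drop 1:h onto floor
drop 2:i onto {0:i}
drop 3:j onto {1:h, 2:i}
drop 4:j onto {3:j}
drop 5:j onto {4:j}
drop 6:h onto {5:j}
drop 7:j onto {6:h}
ground layer = {0:i, 1:h}
drop-orders for the pieces not yet dropped (sum over which currently-grounded one goes next):
  1 to go: {7} 1
  2 to go: {6,7} 1
  3 to go: {5,6,7} 1
  4 to go: {4,5,6,7} 1
  5 to go: {3,4,5,6,7} 1
  6 to go: {1,3,4,5,6,7} 1  {2,3,4,5,6,7} 1
  if 0:i drops first: 2 orders
  if 1:h drops first: 1 orders
heap linearizations: 3

3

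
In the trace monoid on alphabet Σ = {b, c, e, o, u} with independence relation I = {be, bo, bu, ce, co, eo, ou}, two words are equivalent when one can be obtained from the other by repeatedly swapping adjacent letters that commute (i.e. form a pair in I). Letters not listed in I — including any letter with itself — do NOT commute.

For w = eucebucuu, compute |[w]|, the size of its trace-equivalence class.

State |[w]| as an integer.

5

0(e) covers ∅
1(u) covers 0:e
2(c) covers 1:u
3(e) covers 1:u
4(b) covers 2:c
5(u) covers 2:c, 3:e
6(c) covers 4:b, 5:u
7(u) covers 6:c
8(u) covers 7:u
floor of heap: 0:e
completions by unplaced set U, small U first (add the entries for U minus each lowest piece of U):
  |U|=1: {8}:1
  |U|=2: {7,8}:1
  |U|=3: {6,7,8}:1
  |U|=4: {4,6,7,8}:1  {5,6,7,8}:1
  |U|=5: {3,5,6,7,8}:1  {4,5,6,7,8}:2
  |U|=6: {2,4,5,6,7,8}:2  {3,4,5,6,7,8}:3
  |U|=7: {2,3,4,5,6,7,8}:5
  start at 0(e): 5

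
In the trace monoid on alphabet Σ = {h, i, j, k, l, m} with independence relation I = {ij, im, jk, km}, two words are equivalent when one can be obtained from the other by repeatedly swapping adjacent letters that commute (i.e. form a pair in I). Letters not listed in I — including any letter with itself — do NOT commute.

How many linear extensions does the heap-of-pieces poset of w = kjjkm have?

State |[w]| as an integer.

drop 0:k onto floor
drop 1:j onto floor
drop 2:j onto {1:j}
drop 3:k onto {0:k}
drop 4:m onto {2:j}
ground layer = {0:k, 1:j}
drop-orders for the pieces not yet dropped (sum over which currently-grounded one goes next):
  1 to go: {3} 1  {4} 1
  2 to go: {0,3} 1  {2,4} 1  {3,4} 2
  3 to go: {0,3,4} 3  {1,2,4} 1  {2,3,4} 3
  if 0:k drops first: 4 orders
  if 1:j drops first: 6 orders
heap linearizations: 10

10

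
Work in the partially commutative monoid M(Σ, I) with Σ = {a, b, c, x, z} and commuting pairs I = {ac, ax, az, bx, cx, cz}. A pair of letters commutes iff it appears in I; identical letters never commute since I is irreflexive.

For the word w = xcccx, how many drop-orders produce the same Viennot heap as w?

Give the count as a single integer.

10

drop 0:x onto floor
drop 1:c onto floor
drop 2:c onto {1:c}
drop 3:c onto {2:c}
drop 4:x onto {0:x}
ground layer = {0:x, 1:c}
drop-orders for the pieces not yet dropped (sum over which currently-grounded one goes next):
  1 to go: {3} 1  {4} 1
  2 to go: {0,4} 1  {2,3} 1  {3,4} 2
  3 to go: {0,3,4} 3  {1,2,3} 1  {2,3,4} 3
  if 0:x drops first: 4 orders
  if 1:c drops first: 6 orders
heap linearizations: 10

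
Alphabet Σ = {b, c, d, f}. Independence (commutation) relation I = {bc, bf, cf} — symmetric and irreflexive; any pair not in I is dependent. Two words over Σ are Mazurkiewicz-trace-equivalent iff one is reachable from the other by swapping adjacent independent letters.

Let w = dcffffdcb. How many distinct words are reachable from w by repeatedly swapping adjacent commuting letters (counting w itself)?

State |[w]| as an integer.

10

#0=d has no predecessor
#1=c depends on [0:d]
#2=f depends on [0:d]
#3=f depends on [2:f]
#4=f depends on [3:f]
#5=f depends on [4:f]
#6=d depends on [1:c, 5:f]
#7=c depends on [6:d]
#8=b depends on [6:d]
sources: [0:d]
N(rest) = Σ N(rest − s) over sources s of rest; N(one piece) = 1:
  size 1 → [7]=1  [8]=1
  size 2 → [7,8]=2
  size 3 → [6,7,8]=2
  size 4 → [1,6,7,8]=2  [5,6,7,8]=2
  size 5 → [1,5,6,7,8]=4  [4,5,6,7,8]=2
  size 6 → [1,4,5,6,7,8]=6  [3,4,5,6,7,8]=2
  size 7 → [1,3,4,5,6,7,8]=8  [2,3,4,5,6,7,8]=2
  first=0(d) contributes 10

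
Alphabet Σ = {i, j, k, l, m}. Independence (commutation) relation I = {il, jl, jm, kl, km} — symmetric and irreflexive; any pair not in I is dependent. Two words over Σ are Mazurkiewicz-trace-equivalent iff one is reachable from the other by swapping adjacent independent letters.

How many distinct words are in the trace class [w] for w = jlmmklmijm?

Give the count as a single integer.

42

0(j) covers ∅
1(l) covers ∅
2(m) covers 1:l
3(m) covers 2:m
4(k) covers 0:j
5(l) covers 3:m
6(m) covers 5:l
7(i) covers 4:k, 6:m
8(j) covers 7:i
9(m) covers 7:i
floor of heap: 0:j, 1:l
completions by unplaced set U, small U first (add the entries for U minus each lowest piece of U):
  |U|=1: {8}:1  {9}:1
  |U|=2: {8,9}:2
  |U|=3: {7,8,9}:2
  |U|=4: {4,7,8,9}:2  {6,7,8,9}:2
  |U|=5: {0,4,7,8,9}:2  {4,6,7,8,9}:4  {5,6,7,8,9}:2
  |U|=6: {0,4,6,7,8,9}:6  {3,5,6,7,8,9}:2  {4,5,6,7,8,9}:6
  |U|=7: {0,4,5,6,7,8,9}:12  {2,3,5,6,7,8,9}:2  {3,4,5,6,7,8,9}:8
  |U|=8: {0,3,4,5,6,7,8,9}:20  {1,2,3,5,6,7,8,9}:2  {2,3,4,5,6,7,8,9}:10
  start at 0(j): 12
  start at 1(l): 30
sum over floor = 42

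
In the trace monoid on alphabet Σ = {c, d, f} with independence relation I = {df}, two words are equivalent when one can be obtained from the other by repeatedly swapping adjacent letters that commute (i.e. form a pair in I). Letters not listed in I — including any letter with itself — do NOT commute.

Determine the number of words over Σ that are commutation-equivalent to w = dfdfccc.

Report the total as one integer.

6

drop 0:d onto floor
drop 1:f onto floor
drop 2:d onto {0:d}
drop 3:f onto {1:f}
drop 4:c onto {2:d, 3:f}
drop 5:c onto {4:c}
drop 6:c onto {5:c}
ground layer = {0:d, 1:f}
drop-orders for the pieces not yet dropped (sum over which currently-grounded one goes next):
  1 to go: {6} 1
  2 to go: {5,6} 1
  3 to go: {4,5,6} 1
  4 to go: {2,4,5,6} 1  {3,4,5,6} 1
  5 to go: {0,2,4,5,6} 1  {1,3,4,5,6} 1  {2,3,4,5,6} 2
  if 0:d drops first: 3 orders
  if 1:f drops first: 3 orders
heap linearizations: 6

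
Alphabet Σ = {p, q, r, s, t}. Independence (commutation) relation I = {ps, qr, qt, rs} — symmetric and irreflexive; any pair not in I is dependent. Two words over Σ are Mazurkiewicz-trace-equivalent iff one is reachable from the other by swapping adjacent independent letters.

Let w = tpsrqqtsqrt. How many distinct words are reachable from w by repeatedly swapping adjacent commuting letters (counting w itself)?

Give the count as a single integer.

97

0(t) covers ∅
1(p) covers 0:t
2(s) covers 0:t
3(r) covers 1:p
4(q) covers 1:p, 2:s
5(q) covers 4:q
6(t) covers 2:s, 3:r
7(s) covers 5:q, 6:t
8(q) covers 7:s
9(r) covers 6:t
10(t) covers 7:s, 9:r
floor of heap: 0:t
completions by unplaced set U, small U first (add the entries for U minus each lowest piece of U):
  |U|=1: {8}:1  {10}:1
  |U|=2: {8,10}:2  {9,10}:1
  |U|=3: {7,8,10}:2  {8,9,10}:3
  |U|=4: {5,7,8,10}:2  {7,8,9,10}:5
  |U|=5: {4,5,7,8,10}:2  {5,7,8,9,10}:7  {6,7,8,9,10}:5
  |U|=6: {3,6,7,8,9,10}:5  {4,5,7,8,9,10}:9  {5,6,7,8,9,10}:12
  |U|=7: {3,5,6,7,8,9,10}:17  {4,5,6,7,8,9,10}:21
  |U|=8: {2,4,5,6,7,8,9,10}:21  {3,4,5,6,7,8,9,10}:38
  |U|=9: {1,3,4,5,6,7,8,9,10}:38  {2,3,4,5,6,7,8,9,10}:59
  start at 0(t): 97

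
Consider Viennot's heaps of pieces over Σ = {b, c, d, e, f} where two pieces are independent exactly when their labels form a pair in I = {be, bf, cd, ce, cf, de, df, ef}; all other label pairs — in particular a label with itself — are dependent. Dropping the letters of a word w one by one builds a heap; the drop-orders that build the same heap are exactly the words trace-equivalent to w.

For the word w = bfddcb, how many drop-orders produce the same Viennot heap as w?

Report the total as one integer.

drop 0:b onto floor
drop 1:f onto floor
drop 2:d onto {0:b}
drop 3:d onto {2:d}
drop 4:c onto {0:b}
drop 5:b onto {3:d, 4:c}
ground layer = {0:b, 1:f}
drop-orders for the pieces not yet dropped (sum over which currently-grounded one goes next):
  1 to go: {1} 1  {5} 1
  2 to go: {1,5} 2  {3,5} 1  {4,5} 1
  3 to go: {1,3,5} 3  {1,4,5} 3  {2,3,5} 1  {3,4,5} 2
  4 to go: {1,2,3,5} 4  {1,3,4,5} 8  {2,3,4,5} 3
  if 0:b drops first: 15 orders
  if 1:f drops first: 3 orders
heap linearizations: 18

18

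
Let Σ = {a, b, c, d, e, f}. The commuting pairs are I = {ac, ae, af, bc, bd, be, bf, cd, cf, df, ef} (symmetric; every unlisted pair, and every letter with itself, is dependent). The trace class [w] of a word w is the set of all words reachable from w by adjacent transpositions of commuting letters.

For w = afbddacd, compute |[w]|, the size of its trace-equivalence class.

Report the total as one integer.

drop 0:a onto floor
drop 1:f onto floor
drop 2:b onto {0:a}
drop 3:d onto {0:a}
drop 4:d onto {3:d}
drop 5:a onto {2:b, 4:d}
drop 6:c onto floor
drop 7:d onto {5:a}
ground layer = {0:a, 1:f, 6:c}
drop-orders for the pieces not yet dropped (sum over which currently-grounded one goes next):
  1 to go: {1} 1  {6} 1  {7} 1
  2 to go: {1,6} 2  {1,7} 2  {5,7} 1  {6,7} 2
  3 to go: {1,5,7} 3  {1,6,7} 6  {2,5,7} 1  {4,5,7} 1  {5,6,7} 3
  4 to go: {1,2,5,7} 4  {1,4,5,7} 4  {1,5,6,7} 12  {2,4,5,7} 2  {2,5,6,7} 4  {3,4,5,7} 1  {4,5,6,7} 4
  5 to go: {1,2,4,5,7} 10  {1,2,5,6,7} 20  {1,3,4,5,7} 5  {1,4,5,6,7} 20  {2,3,4,5,7} 3  {2,4,5,6,7} 10  {3,4,5,6,7} 5
  6 to go: {0,2,3,4,5,7} 3  {1,2,3,4,5,7} 18  {1,2,4,5,6,7} 60  {1,3,4,5,6,7} 30  {2,3,4,5,6,7} 18
  if 0:a drops first: 126 orders
  if 1:f drops first: 21 orders
  if 6:c drops first: 21 orders
heap linearizations: 168

168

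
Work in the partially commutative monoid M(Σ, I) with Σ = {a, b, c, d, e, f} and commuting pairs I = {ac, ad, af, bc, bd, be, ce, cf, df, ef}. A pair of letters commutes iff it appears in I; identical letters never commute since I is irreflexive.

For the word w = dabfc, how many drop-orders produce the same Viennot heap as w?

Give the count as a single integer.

10

drop 0:d onto floor
drop 1:a onto floor
drop 2:b onto {1:a}
drop 3:f onto {2:b}
drop 4:c onto {0:d}
ground layer = {0:d, 1:a}
drop-orders for the pieces not yet dropped (sum over which currently-grounded one goes next):
  1 to go: {3} 1  {4} 1
  2 to go: {0,4} 1  {2,3} 1  {3,4} 2
  3 to go: {0,3,4} 3  {1,2,3} 1  {2,3,4} 3
  if 0:d drops first: 4 orders
  if 1:a drops first: 6 orders
heap linearizations: 10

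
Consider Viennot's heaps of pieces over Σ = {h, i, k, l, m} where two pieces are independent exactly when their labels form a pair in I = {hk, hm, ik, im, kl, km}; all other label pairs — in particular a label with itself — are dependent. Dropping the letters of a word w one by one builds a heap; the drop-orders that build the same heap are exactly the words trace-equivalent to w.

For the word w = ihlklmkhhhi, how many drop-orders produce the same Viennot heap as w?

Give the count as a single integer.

275

piece 0:i — minimal
piece 1:h rests on {0:i}
piece 2:l rests on {1:h}
piece 3:k — minimal
piece 4:l rests on {2:l}
piece 5:m rests on {4:l}
piece 6:k rests on {3:k}
piece 7:h rests on {4:l}
piece 8:h rests on {7:h}
piece 9:h rests on {8:h}
piece 10:i rests on {9:h}
minimal pieces: {0:i, 3:k}
ways to finish when only these pieces remain (= sum over removing one remaining piece with nothing left below it):
  1 left: {5}→1  {6}→1  {10}→1
  2 left: {3,6}→1  {5,6}→2  {5,10}→2  {6,10}→2  {9,10}→1
  3 left: {3,5,6}→3  {3,6,10}→3  {5,6,10}→6  {5,9,10}→3  {6,9,10}→3  {8,9,10}→1
  4 left: {3,5,6,10}→12  {3,6,9,10}→6  {5,6,9,10}→12  {5,8,9,10}→4  {6,8,9,10}→4  {7,8,9,10}→1
  5 left: {3,5,6,9,10}→30  {3,6,8,9,10}→10  {5,6,8,9,10}→20  {5,7,8,9,10}→5  {6,7,8,9,10}→5
  6 left: {3,5,6,8,9,10}→60  {3,6,7,8,9,10}→15  {4,5,7,8,9,10}→5  {5,6,7,8,9,10}→30
  7 left: {2,4,5,7,8,9,10}→5  {3,5,6,7,8,9,10}→105  {4,5,6,7,8,9,10}→35
  8 left: {1,2,4,5,7,8,9,10}→5  {2,4,5,6,7,8,9,10}→40  {3,4,5,6,7,8,9,10}→140
  9 left: {0,1,2,4,5,7,8,9,10}→5  {1,2,4,5,6,7,8,9,10}→45  {2,3,4,5,6,7,8,9,10}→180
  placing 0:i first → 225 extensions
  placing 3:k first → 50 extensions
total linear extensions = 275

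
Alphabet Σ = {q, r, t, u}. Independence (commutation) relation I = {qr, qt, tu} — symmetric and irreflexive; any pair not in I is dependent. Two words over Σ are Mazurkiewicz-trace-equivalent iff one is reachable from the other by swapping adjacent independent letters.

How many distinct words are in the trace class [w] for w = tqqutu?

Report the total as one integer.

0(t) covers ∅
1(q) covers ∅
2(q) covers 1:q
3(u) covers 2:q
4(t) covers 0:t
5(u) covers 3:u
floor of heap: 0:t, 1:q
completions by unplaced set U, small U first (add the entries for U minus each lowest piece of U):
  |U|=1: {4}:1  {5}:1
  |U|=2: {0,4}:1  {3,5}:1  {4,5}:2
  |U|=3: {0,4,5}:3  {2,3,5}:1  {3,4,5}:3
  |U|=4: {0,3,4,5}:6  {1,2,3,5}:1  {2,3,4,5}:4
  start at 0(t): 5
  start at 1(q): 10
sum over floor = 15

15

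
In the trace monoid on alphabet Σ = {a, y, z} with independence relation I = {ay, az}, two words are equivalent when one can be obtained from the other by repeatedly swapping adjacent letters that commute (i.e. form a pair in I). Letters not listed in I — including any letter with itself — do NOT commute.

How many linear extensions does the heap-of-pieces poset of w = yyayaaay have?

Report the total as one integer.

0(y) covers ∅
1(y) covers 0:y
2(a) covers ∅
3(y) covers 1:y
4(a) covers 2:a
5(a) covers 4:a
6(a) covers 5:a
7(y) covers 3:y
floor of heap: 0:y, 2:a
completions by unplaced set U, small U first (add the entries for U minus each lowest piece of U):
  |U|=1: {6}:1  {7}:1
  |U|=2: {3,7}:1  {5,6}:1  {6,7}:2
  |U|=3: {1,3,7}:1  {3,6,7}:3  {4,5,6}:1  {5,6,7}:3
  |U|=4: {0,1,3,7}:1  {1,3,6,7}:4  {2,4,5,6}:1  {3,5,6,7}:6  {4,5,6,7}:4
  |U|=5: {0,1,3,6,7}:5  {1,3,5,6,7}:10  {2,4,5,6,7}:5  {3,4,5,6,7}:10
  |U|=6: {0,1,3,5,6,7}:15  {1,3,4,5,6,7}:20  {2,3,4,5,6,7}:15
  start at 0(y): 35
  start at 2(a): 35
sum over floor = 70

70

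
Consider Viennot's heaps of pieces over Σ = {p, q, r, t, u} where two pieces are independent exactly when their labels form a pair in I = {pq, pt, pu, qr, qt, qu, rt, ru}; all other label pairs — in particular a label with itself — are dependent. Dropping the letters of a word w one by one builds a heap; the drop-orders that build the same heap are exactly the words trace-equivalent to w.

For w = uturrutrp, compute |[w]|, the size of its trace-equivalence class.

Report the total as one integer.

126

0(u) covers ∅
1(t) covers 0:u
2(u) covers 1:t
3(r) covers ∅
4(r) covers 3:r
5(u) covers 2:u
6(t) covers 5:u
7(r) covers 4:r
8(p) covers 7:r
floor of heap: 0:u, 3:r
completions by unplaced set U, small U first (add the entries for U minus each lowest piece of U):
  |U|=1: {6}:1  {8}:1
  |U|=2: {5,6}:1  {6,8}:2  {7,8}:1
  |U|=3: {2,5,6}:1  {4,7,8}:1  {5,6,8}:3  {6,7,8}:3
  |U|=4: {1,2,5,6}:1  {2,5,6,8}:4  {3,4,7,8}:1  {4,6,7,8}:4  {5,6,7,8}:6
  |U|=5: {0,1,2,5,6}:1  {1,2,5,6,8}:5  {2,5,6,7,8}:10  {3,4,6,7,8}:5  {4,5,6,7,8}:10
  |U|=6: {0,1,2,5,6,8}:6  {1,2,5,6,7,8}:15  {2,4,5,6,7,8}:20  {3,4,5,6,7,8}:15
  |U|=7: {0,1,2,5,6,7,8}:21  {1,2,4,5,6,7,8}:35  {2,3,4,5,6,7,8}:35
  start at 0(u): 70
  start at 3(r): 56
sum over floor = 126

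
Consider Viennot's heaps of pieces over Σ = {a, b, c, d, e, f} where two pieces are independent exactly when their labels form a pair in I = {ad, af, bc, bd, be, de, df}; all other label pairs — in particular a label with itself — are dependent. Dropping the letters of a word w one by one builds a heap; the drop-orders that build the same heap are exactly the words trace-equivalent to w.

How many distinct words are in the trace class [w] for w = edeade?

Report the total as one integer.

15

drop 0:e onto floor
drop 1:d onto floor
drop 2:e onto {0:e}
drop 3:a onto {2:e}
drop 4:d onto {1:d}
drop 5:e onto {3:a}
ground layer = {0:e, 1:d}
drop-orders for the pieces not yet dropped (sum over which currently-grounded one goes next):
  1 to go: {4} 1  {5} 1
  2 to go: {1,4} 1  {3,5} 1  {4,5} 2
  3 to go: {1,4,5} 3  {2,3,5} 1  {3,4,5} 3
  4 to go: {0,2,3,5} 1  {1,3,4,5} 6  {2,3,4,5} 4
  if 0:e drops first: 10 orders
  if 1:d drops first: 5 orders
heap linearizations: 15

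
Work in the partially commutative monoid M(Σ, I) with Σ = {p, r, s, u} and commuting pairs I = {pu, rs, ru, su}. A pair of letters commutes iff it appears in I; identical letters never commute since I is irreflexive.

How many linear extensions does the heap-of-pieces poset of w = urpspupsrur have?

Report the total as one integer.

495

0(u) covers ∅
1(r) covers ∅
2(p) covers 1:r
3(s) covers 2:p
4(p) covers 3:s
5(u) covers 0:u
6(p) covers 4:p
7(s) covers 6:p
8(r) covers 6:p
9(u) covers 5:u
10(r) covers 8:r
floor of heap: 0:u, 1:r
completions by unplaced set U, small U first (add the entries for U minus each lowest piece of U):
  |U|=1: {7}:1  {9}:1  {10}:1
  |U|=2: {5,9}:1  {7,9}:2  {7,10}:2  {8,10}:1  {9,10}:2
  |U|=3: {0,5,9}:1  {5,7,9}:3  {5,9,10}:3  {7,8,10}:3  {7,9,10}:6  {8,9,10}:3
  |U|=4: {0,5,7,9}:4  {0,5,9,10}:4  {5,7,9,10}:12  {5,8,9,10}:6  {6,7,8,10}:3  {7,8,9,10}:12
  |U|=5: {0,5,7,9,10}:20  {0,5,8,9,10}:10  {4,6,7,8,10}:3  {5,7,8,9,10}:30  {6,7,8,9,10}:15
  |U|=6: {0,5,7,8,9,10}:60  {3,4,6,7,8,10}:3  {4,6,7,8,9,10}:18  {5,6,7,8,9,10}:45
  |U|=7: {0,5,6,7,8,9,10}:105  {2,3,4,6,7,8,10}:3  {3,4,6,7,8,9,10}:21  {4,5,6,7,8,9,10}:63
  |U|=8: {0,4,5,6,7,8,9,10}:168  {1,2,3,4,6,7,8,10}:3  {2,3,4,6,7,8,9,10}:24  {3,4,5,6,7,8,9,10}:84
  |U|=9: {0,3,4,5,6,7,8,9,10}:252  {1,2,3,4,6,7,8,9,10}:27  {2,3,4,5,6,7,8,9,10}:108
  start at 0(u): 135
  start at 1(r): 360
sum over floor = 495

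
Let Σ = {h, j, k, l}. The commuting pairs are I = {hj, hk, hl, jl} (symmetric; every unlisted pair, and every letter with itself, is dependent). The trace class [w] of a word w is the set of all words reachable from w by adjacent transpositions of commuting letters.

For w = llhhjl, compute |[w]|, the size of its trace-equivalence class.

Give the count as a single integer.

piece 0:l — minimal
piece 1:l rests on {0:l}
piece 2:h — minimal
piece 3:h rests on {2:h}
piece 4:j — minimal
piece 5:l rests on {1:l}
minimal pieces: {0:l, 2:h, 4:j}
ways to finish when only these pieces remain (= sum over removing one remaining piece with nothing left below it):
  1 left: {3}→1  {4}→1  {5}→1
  2 left: {1,5}→1  {2,3}→1  {3,4}→2  {3,5}→2  {4,5}→2
  3 left: {0,1,5}→1  {1,3,5}→3  {1,4,5}→3  {2,3,4}→3  {2,3,5}→3  {3,4,5}→6
  4 left: {0,1,3,5}→4  {0,1,4,5}→4  {1,2,3,5}→6  {1,3,4,5}→12  {2,3,4,5}→12
  placing 0:l first → 30 extensions
  placing 2:h first → 20 extensions
  placing 4:j first → 10 extensions
total linear extensions = 60

60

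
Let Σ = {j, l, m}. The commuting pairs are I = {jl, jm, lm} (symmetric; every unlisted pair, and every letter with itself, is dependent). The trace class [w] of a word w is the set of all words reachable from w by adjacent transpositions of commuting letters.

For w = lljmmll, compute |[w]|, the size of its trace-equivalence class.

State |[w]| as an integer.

105

#0=l has no predecessor
#1=l depends on [0:l]
#2=j has no predecessor
#3=m has no predecessor
#4=m depends on [3:m]
#5=l depends on [1:l]
#6=l depends on [5:l]
sources: [0:l, 2:j, 3:m]
N(rest) = Σ N(rest − s) over sources s of rest; N(one piece) = 1:
  size 1 → [2]=1  [4]=1  [6]=1
  size 2 → [2,4]=2  [2,6]=2  [3,4]=1  [4,6]=2  [5,6]=1
  size 3 → [1,5,6]=1  [2,3,4]=3  [2,4,6]=6  [2,5,6]=3  [3,4,6]=3  [4,5,6]=3
  size 4 → [0,1,5,6]=1  [1,2,5,6]=4  [1,4,5,6]=4  [2,3,4,6]=12  [2,4,5,6]=12  [3,4,5,6]=6
  size 5 → [0,1,2,5,6]=5  [0,1,4,5,6]=5  [1,2,4,5,6]=20  [1,3,4,5,6]=10  [2,3,4,5,6]=30
  first=0(l) contributes 60
  first=2(j) contributes 15
  first=3(m) contributes 30
|[w]| = 105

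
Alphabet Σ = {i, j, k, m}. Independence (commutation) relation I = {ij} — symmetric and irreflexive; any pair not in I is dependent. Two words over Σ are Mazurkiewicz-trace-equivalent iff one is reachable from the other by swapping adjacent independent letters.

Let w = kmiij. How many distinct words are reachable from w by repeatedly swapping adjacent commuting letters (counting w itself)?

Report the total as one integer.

3

piece 0:k — minimal
piece 1:m rests on {0:k}
piece 2:i rests on {1:m}
piece 3:i rests on {2:i}
piece 4:j rests on {1:m}
minimal pieces: {0:k}
ways to finish when only these pieces remain (= sum over removing one remaining piece with nothing left below it):
  1 left: {3}→1  {4}→1
  2 left: {2,3}→1  {3,4}→2
  3 left: {2,3,4}→3
  placing 0:k first → 3 extensions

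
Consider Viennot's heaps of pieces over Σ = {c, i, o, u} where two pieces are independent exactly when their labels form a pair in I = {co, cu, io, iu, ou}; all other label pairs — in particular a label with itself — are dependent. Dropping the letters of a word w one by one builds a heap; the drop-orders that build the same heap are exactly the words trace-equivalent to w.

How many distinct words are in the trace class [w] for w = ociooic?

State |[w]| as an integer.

35

piece 0:o — minimal
piece 1:c — minimal
piece 2:i rests on {1:c}
piece 3:o rests on {0:o}
piece 4:o rests on {3:o}
piece 5:i rests on {2:i}
piece 6:c rests on {5:i}
minimal pieces: {0:o, 1:c}
ways to finish when only these pieces remain (= sum over removing one remaining piece with nothing left below it):
  1 left: {4}→1  {6}→1
  2 left: {3,4}→1  {4,6}→2  {5,6}→1
  3 left: {0,3,4}→1  {2,5,6}→1  {3,4,6}→3  {4,5,6}→3
  4 left: {0,3,4,6}→4  {1,2,5,6}→1  {2,4,5,6}→4  {3,4,5,6}→6
  5 left: {0,3,4,5,6}→10  {1,2,4,5,6}→5  {2,3,4,5,6}→10
  placing 0:o first → 15 extensions
  placing 1:c first → 20 extensions
total linear extensions = 35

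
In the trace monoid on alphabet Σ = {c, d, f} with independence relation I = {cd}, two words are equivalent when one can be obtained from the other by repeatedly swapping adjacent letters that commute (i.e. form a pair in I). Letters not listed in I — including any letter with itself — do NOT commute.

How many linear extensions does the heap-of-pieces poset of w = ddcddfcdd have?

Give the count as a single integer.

15

#0=d has no predecessor
#1=d depends on [0:d]
#2=c has no predecessor
#3=d depends on [1:d]
#4=d depends on [3:d]
#5=f depends on [2:c, 4:d]
#6=c depends on [5:f]
#7=d depends on [5:f]
#8=d depends on [7:d]
sources: [0:d, 2:c]
N(rest) = Σ N(rest − s) over sources s of rest; N(one piece) = 1:
  size 1 → [6]=1  [8]=1
  size 2 → [6,8]=2  [7,8]=1
  size 3 → [6,7,8]=3
  size 4 → [5,6,7,8]=3
  size 5 → [2,5,6,7,8]=3  [4,5,6,7,8]=3
  size 6 → [2,4,5,6,7,8]=6  [3,4,5,6,7,8]=3
  size 7 → [1,3,4,5,6,7,8]=3  [2,3,4,5,6,7,8]=9
  first=0(d) contributes 12
  first=2(c) contributes 3
|[w]| = 15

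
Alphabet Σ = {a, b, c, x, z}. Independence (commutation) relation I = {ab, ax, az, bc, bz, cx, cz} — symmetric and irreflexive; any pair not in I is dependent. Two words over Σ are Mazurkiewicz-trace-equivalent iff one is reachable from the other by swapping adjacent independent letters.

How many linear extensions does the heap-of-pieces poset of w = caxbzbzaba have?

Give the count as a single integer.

2100

0(c) covers ∅
1(a) covers 0:c
2(x) covers ∅
3(b) covers 2:x
4(z) covers 2:x
5(b) covers 3:b
6(z) covers 4:z
7(a) covers 1:a
8(b) covers 5:b
9(a) covers 7:a
floor of heap: 0:c, 2:x
completions by unplaced set U, small U first (add the entries for U minus each lowest piece of U):
  |U|=1: {6}:1  {8}:1  {9}:1
  |U|=2: {4,6}:1  {5,8}:1  {6,8}:2  {6,9}:2  {7,9}:1  {8,9}:2
  |U|=3: {1,7,9}:1  {3,5,8}:1  {4,6,8}:3  {4,6,9}:3  {5,6,8}:3  {5,8,9}:3  {6,7,9}:3  {6,8,9}:6  {7,8,9}:3
  |U|=4: {0,1,7,9}:1  {1,6,7,9}:4  {1,7,8,9}:4  {3,5,6,8}:4  {3,5,8,9}:4  {4,5,6,8}:6  {4,6,7,9}:6  {4,6,8,9}:12  {5,6,8,9}:12  {5,7,8,9}:6  {6,7,8,9}:12
  |U|=5: {0,1,6,7,9}:5  {0,1,7,8,9}:5  {1,4,6,7,9}:10  {1,5,7,8,9}:10  {1,6,7,8,9}:20  {3,4,5,6,8}:10  {3,5,6,8,9}:20  {3,5,7,8,9}:10  {4,5,6,8,9}:30  {4,6,7,8,9}:30  {5,6,7,8,9}:30
  |U|=6: {0,1,4,6,7,9}:15  {0,1,5,7,8,9}:15  {0,1,6,7,8,9}:30  {1,3,5,7,8,9}:20  {1,4,6,7,8,9}:60  {1,5,6,7,8,9}:60  {2,3,4,5,6,8}:10  {3,4,5,6,8,9}:60  {3,5,6,7,8,9}:60  {4,5,6,7,8,9}:90
  |U|=7: {0,1,3,5,7,8,9}:35  {0,1,4,6,7,8,9}:105  {0,1,5,6,7,8,9}:105  {1,3,5,6,7,8,9}:140  {1,4,5,6,7,8,9}:210  {2,3,4,5,6,8,9}:70  {3,4,5,6,7,8,9}:210
  |U|=8: {0,1,3,5,6,7,8,9}:280  {0,1,4,5,6,7,8,9}:420  {1,3,4,5,6,7,8,9}:560  {2,3,4,5,6,7,8,9}:280
  start at 0(c): 840
  start at 2(x): 1260
sum over floor = 2100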